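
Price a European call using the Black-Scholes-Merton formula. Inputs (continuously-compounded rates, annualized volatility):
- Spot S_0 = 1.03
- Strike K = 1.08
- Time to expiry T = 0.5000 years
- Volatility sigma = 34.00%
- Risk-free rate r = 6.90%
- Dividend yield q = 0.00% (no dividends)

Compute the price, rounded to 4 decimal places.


d1 = (ln(S/K) + (r - q + 0.5*sigma^2) * T) / (sigma * sqrt(T)) = 0.06654191
d2 = d1 - sigma * sqrt(T) = -0.17387439
exp(-rT) = 0.96608834; exp(-qT) = 1.00000000
C = S_0 * exp(-qT) * N(d1) - K * exp(-rT) * N(d2)
N(d1) = 0.52652681; N(d2) = 0.43098209
C = 1.0300 * 1.00000000 * 0.52652681 - 1.0800 * 0.96608834 * 0.43098209 = 0.0926

Answer: Price = 0.0926


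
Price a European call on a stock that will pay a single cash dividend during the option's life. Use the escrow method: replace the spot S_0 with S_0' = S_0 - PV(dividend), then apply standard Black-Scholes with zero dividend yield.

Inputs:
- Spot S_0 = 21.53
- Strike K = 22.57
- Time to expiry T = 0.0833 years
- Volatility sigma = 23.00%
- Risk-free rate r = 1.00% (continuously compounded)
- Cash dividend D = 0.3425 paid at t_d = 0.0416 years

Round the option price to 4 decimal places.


Answer: Price = 0.1354

Derivation:
PV(D) = D * exp(-r * t_d) = 0.3425 * 0.99958409 = 0.34235755
S_0' = S_0 - PV(D) = 21.5300 - 0.34235755 = 21.18764245
d1 = (ln(S_0'/K) + (r + sigma^2/2)*T) / (sigma*sqrt(T)) = -0.90637819
d2 = d1 - sigma*sqrt(T) = -0.97276019
exp(-rT) = 0.99916735
N(d1) = 0.18236786; N(d2) = 0.16533625
C = S_0' * N(d1) - K * exp(-rT) * N(d2) = 21.18764245 * 0.18236786 - 22.5700 * 0.99916735 * 0.16533625 = 0.1354


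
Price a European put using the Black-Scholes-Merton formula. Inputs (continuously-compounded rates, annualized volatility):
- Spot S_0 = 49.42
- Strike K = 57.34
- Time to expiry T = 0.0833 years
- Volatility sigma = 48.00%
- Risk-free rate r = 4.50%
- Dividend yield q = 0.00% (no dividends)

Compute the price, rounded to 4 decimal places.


Answer: Price = 8.2661

Derivation:
d1 = (ln(S/K) + (r - q + 0.5*sigma^2) * T) / (sigma * sqrt(T)) = -0.97662888
d2 = d1 - sigma * sqrt(T) = -1.11516523
exp(-rT) = 0.99625852; exp(-qT) = 1.00000000
P = K * exp(-rT) * N(-d2) - S_0 * exp(-qT) * N(-d1)
N(-d1) = 0.83562354; N(-d2) = 0.86761019
P = 57.3400 * 0.99625852 * 0.86761019 - 49.4200 * 1.00000000 * 0.83562354 = 8.2661


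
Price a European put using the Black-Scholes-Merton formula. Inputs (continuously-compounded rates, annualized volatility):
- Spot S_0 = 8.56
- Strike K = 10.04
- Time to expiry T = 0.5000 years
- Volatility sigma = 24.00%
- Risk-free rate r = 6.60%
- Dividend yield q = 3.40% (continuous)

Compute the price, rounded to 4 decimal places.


Answer: Price = 1.4681

Derivation:
d1 = (ln(S/K) + (r - q + 0.5*sigma^2) * T) / (sigma * sqrt(T)) = -0.76059307
d2 = d1 - sigma * sqrt(T) = -0.93029870
exp(-rT) = 0.96753856; exp(-qT) = 0.98314368
P = K * exp(-rT) * N(-d2) - S_0 * exp(-qT) * N(-d1)
N(-d1) = 0.77654992; N(-d2) = 0.82389177
P = 10.0400 * 0.96753856 * 0.82389177 - 8.5600 * 0.98314368 * 0.77654992 = 1.4681


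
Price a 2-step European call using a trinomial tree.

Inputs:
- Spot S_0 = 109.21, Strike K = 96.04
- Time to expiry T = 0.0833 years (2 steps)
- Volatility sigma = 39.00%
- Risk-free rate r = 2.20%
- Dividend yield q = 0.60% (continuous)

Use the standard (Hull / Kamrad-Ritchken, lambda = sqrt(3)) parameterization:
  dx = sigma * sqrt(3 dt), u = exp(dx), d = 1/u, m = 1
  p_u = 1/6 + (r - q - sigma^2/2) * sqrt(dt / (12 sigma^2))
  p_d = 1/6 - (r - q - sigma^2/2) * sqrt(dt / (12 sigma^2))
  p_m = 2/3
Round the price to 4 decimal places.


dt = T/N = 0.041650; dx = sigma*sqrt(3*dt) = 0.137858
u = exp(dx) = 1.147813; d = 1/u = 0.871222
p_u = 0.157595, p_m = 0.666667, p_d = 0.175738
Discount per step: exp(-r*dt) = 0.999084
Stock lattice S(k, j) with j the centered position index:
  k=0: S(0,+0) = 109.2100
  k=1: S(1,-1) = 95.1462; S(1,+0) = 109.2100; S(1,+1) = 125.3526
  k=2: S(2,-2) = 82.8935; S(2,-1) = 95.1462; S(2,+0) = 109.2100; S(2,+1) = 125.3526; S(2,+2) = 143.8814
Terminal payoffs V(N, j) = max(S_T - K, 0):
  V(2,-2) = 0.000000; V(2,-1) = 0.000000; V(2,+0) = 13.170000; V(2,+1) = 29.312639; V(2,+2) = 47.841367
Backward induction: V(k, j) = exp(-r*dt) * [p_u * V(k+1, j+1) + p_m * V(k+1, j) + p_d * V(k+1, j-1)]
  V(1,-1) = exp(-r*dt) * [p_u*13.170000 + p_m*0.000000 + p_d*0.000000] = 2.073631
  V(1,+0) = exp(-r*dt) * [p_u*29.312639 + p_m*13.170000 + p_d*0.000000] = 13.387266
  V(1,+1) = exp(-r*dt) * [p_u*47.841367 + p_m*29.312639 + p_d*13.170000] = 29.368886
  V(0,+0) = exp(-r*dt) * [p_u*29.368886 + p_m*13.387266 + p_d*2.073631] = 13.904916

Answer: Price = V(0,0) = 13.9049


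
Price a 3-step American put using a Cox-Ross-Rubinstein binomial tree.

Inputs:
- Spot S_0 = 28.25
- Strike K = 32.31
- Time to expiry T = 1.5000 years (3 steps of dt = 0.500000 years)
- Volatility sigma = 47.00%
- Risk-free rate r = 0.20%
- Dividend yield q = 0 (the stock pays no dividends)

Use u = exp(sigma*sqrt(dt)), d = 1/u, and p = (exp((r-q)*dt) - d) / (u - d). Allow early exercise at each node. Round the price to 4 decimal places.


dt = T/N = 0.500000
u = exp(sigma*sqrt(dt)) = 1.394227; d = 1/u = 0.717243
p = (exp((r-q)*dt) - d) / (u - d) = 0.419149
Discount per step: exp(-r*dt) = 0.999000
Stock lattice S(k, i) with i counting down-moves:
  k=0: S(0,0) = 28.2500
  k=1: S(1,0) = 39.3869; S(1,1) = 20.2621
  k=2: S(2,0) = 54.9143; S(2,1) = 28.2500; S(2,2) = 14.5329
  k=3: S(3,0) = 76.5630; S(3,1) = 39.3869; S(3,2) = 20.2621; S(3,3) = 10.4236
Terminal payoffs V(N, i) = max(K - S_T, 0):
  V(3,0) = 0.000000; V(3,1) = 0.000000; V(3,2) = 12.047877; V(3,3) = 21.886396
Backward induction: V(k, i) = exp(-r*dt) * [p * V(k+1, i) + (1-p) * V(k+1, i+1)]; then take max(V_cont, immediate exercise) for American.
  V(2,0) = exp(-r*dt) * [p*0.000000 + (1-p)*0.000000] = 0.000000; exercise = 0.000000; V(2,0) = max -> 0.000000
  V(2,1) = exp(-r*dt) * [p*0.000000 + (1-p)*12.047877] = 6.991025; exercise = 4.060000; V(2,1) = max -> 6.991025
  V(2,2) = exp(-r*dt) * [p*12.047877 + (1-p)*21.886396] = 17.744835; exercise = 17.777129; V(2,2) = max -> 17.777129
  V(1,0) = exp(-r*dt) * [p*0.000000 + (1-p)*6.991025] = 4.056683; exercise = 0.000000; V(1,0) = max -> 4.056683
  V(1,1) = exp(-r*dt) * [p*6.991025 + (1-p)*17.777129] = 13.242892; exercise = 12.047877; V(1,1) = max -> 13.242892
  V(0,0) = exp(-r*dt) * [p*4.056683 + (1-p)*13.242892] = 9.383112; exercise = 4.060000; V(0,0) = max -> 9.383112

Answer: Price = V(0,0) = 9.3831


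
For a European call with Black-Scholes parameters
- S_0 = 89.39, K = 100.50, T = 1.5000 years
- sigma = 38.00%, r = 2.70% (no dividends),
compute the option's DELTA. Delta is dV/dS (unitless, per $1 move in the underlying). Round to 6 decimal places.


Answer: Delta = 0.527110

Derivation:
d1 = 0.0680079160; d2 = -0.3973951351
phi(d1) = 0.3980207770; exp(-qT) = 1.0000000000; exp(-rT) = 0.9603091645
N(d1) = 0.5271103336
Delta = exp(-qT) * N(d1) = 1.0000000000 * 0.5271103336 = 0.527110


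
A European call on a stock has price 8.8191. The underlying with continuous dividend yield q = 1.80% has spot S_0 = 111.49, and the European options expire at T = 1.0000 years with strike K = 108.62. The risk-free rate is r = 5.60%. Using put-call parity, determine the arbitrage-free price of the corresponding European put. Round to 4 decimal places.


Answer: Put price = 2.0224

Derivation:
Put-call parity: C - P = S_0 * exp(-qT) - K * exp(-rT).
S_0 * exp(-qT) = 111.4900 * 0.98216103 = 109.50113350
K * exp(-rT) = 108.6200 * 0.94553914 = 102.70446094
P = C - S*exp(-qT) + K*exp(-rT)
P = 8.8191 - 109.50113350 + 102.70446094 = 2.0224


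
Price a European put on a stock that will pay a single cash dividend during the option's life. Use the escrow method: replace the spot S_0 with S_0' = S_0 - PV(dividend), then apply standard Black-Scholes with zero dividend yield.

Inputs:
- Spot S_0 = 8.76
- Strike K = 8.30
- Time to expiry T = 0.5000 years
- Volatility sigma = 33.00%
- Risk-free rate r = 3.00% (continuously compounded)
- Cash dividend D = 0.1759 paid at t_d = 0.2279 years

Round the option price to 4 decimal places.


PV(D) = D * exp(-r * t_d) = 0.1759 * 0.99318632 = 0.17470147
S_0' = S_0 - PV(D) = 8.7600 - 0.17470147 = 8.58529853
d1 = (ln(S_0'/K) + (r + sigma^2/2)*T) / (sigma*sqrt(T)) = 0.32578660
d2 = d1 - sigma*sqrt(T) = 0.09244136
exp(-rT) = 0.98511194
N(-d1) = 0.37229291; N(-d2) = 0.46317369
P = K * exp(-rT) * N(-d2) - S_0' * N(-d1) = 8.3000 * 0.98511194 * 0.46317369 - 8.58529853 * 0.37229291 = 0.5909

Answer: Price = 0.5909


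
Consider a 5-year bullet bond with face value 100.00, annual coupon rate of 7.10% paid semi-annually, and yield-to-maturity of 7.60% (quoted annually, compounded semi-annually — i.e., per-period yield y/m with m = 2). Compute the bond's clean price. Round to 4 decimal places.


Answer: Price = 97.9519

Derivation:
Coupon per period c = face * coupon_rate / m = 3.550000
Periods per year m = 2; per-period yield y/m = 0.038000
Number of cashflows N = 10
Cashflows (t years, CF_t, discount factor 1/(1+y/m)^(m*t), PV):
  t = 0.5000: CF_t = 3.550000, DF = 0.963391, PV = 3.420039
  t = 1.0000: CF_t = 3.550000, DF = 0.928122, PV = 3.294835
  t = 1.5000: CF_t = 3.550000, DF = 0.894145, PV = 3.174215
  t = 2.0000: CF_t = 3.550000, DF = 0.861411, PV = 3.058010
  t = 2.5000: CF_t = 3.550000, DF = 0.829876, PV = 2.946060
  t = 3.0000: CF_t = 3.550000, DF = 0.799495, PV = 2.838208
  t = 3.5000: CF_t = 3.550000, DF = 0.770227, PV = 2.734305
  t = 4.0000: CF_t = 3.550000, DF = 0.742030, PV = 2.634205
  t = 4.5000: CF_t = 3.550000, DF = 0.714865, PV = 2.537769
  t = 5.0000: CF_t = 103.550000, DF = 0.688694, PV = 71.314291
Price P = sum_t PV_t = 97.951936


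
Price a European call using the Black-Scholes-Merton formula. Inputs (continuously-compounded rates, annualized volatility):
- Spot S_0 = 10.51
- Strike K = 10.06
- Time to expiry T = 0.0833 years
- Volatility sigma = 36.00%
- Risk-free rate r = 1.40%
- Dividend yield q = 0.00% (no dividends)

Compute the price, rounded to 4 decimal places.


d1 = (ln(S/K) + (r - q + 0.5*sigma^2) * T) / (sigma * sqrt(T)) = 0.48434037
d2 = d1 - sigma * sqrt(T) = 0.38043811
exp(-rT) = 0.99883448; exp(-qT) = 1.00000000
C = S_0 * exp(-qT) * N(d1) - K * exp(-rT) * N(d2)
N(d1) = 0.68592784; N(d2) = 0.64818989
C = 10.5100 * 1.00000000 * 0.68592784 - 10.0600 * 0.99883448 * 0.64818989 = 0.6959

Answer: Price = 0.6959


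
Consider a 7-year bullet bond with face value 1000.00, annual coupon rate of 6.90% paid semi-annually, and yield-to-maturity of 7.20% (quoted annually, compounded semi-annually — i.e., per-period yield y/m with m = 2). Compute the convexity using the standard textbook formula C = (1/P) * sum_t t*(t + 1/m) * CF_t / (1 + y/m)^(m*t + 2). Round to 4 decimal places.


Answer: Convexity = 36.5950

Derivation:
Coupon per period c = face * coupon_rate / m = 34.500000
Periods per year m = 2; per-period yield y/m = 0.036000
Number of cashflows N = 14
Cashflows (t years, CF_t, discount factor 1/(1+y/m)^(m*t), PV):
  t = 0.5000: CF_t = 34.500000, DF = 0.965251, PV = 33.301158
  t = 1.0000: CF_t = 34.500000, DF = 0.931709, PV = 32.143975
  t = 1.5000: CF_t = 34.500000, DF = 0.899333, PV = 31.027003
  t = 2.0000: CF_t = 34.500000, DF = 0.868082, PV = 29.948845
  t = 2.5000: CF_t = 34.500000, DF = 0.837917, PV = 28.908151
  t = 3.0000: CF_t = 34.500000, DF = 0.808801, PV = 27.903621
  t = 3.5000: CF_t = 34.500000, DF = 0.780696, PV = 26.933997
  t = 4.0000: CF_t = 34.500000, DF = 0.753567, PV = 25.998067
  t = 4.5000: CF_t = 34.500000, DF = 0.727381, PV = 25.094659
  t = 5.0000: CF_t = 34.500000, DF = 0.702106, PV = 24.222644
  t = 5.5000: CF_t = 34.500000, DF = 0.677708, PV = 23.380930
  t = 6.0000: CF_t = 34.500000, DF = 0.654158, PV = 22.568465
  t = 6.5000: CF_t = 34.500000, DF = 0.631427, PV = 21.784233
  t = 7.0000: CF_t = 1034.500000, DF = 0.609486, PV = 630.512817
Price P = sum_t PV_t = 983.728565
Convexity numerator sum_t t*(t + 1/m) * CF_t / (1+y/m)^(m*t + 2):
  t = 0.5000: term = 15.513502
  t = 1.0000: term = 44.923267
  t = 1.5000: term = 86.724454
  t = 2.0000: term = 139.518104
  t = 2.5000: term = 202.004977
  t = 3.0000: term = 272.979699
  t = 3.5000: term = 351.325224
  t = 4.0000: term = 436.007587
  t = 4.5000: term = 526.070930
  t = 5.0000: term = 620.632800
  t = 5.5000: term = 718.879691
  t = 6.0000: term = 820.062828
  t = 6.5000: term = 923.494175
  t = 7.0000: term = 30841.373574
Convexity = (1/P) * sum = 35999.510811 / 983.728565 = 36.594963


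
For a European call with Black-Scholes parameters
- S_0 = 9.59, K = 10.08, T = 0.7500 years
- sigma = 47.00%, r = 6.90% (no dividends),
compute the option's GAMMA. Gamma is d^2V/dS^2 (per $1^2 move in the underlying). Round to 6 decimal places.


Answer: Gamma = 0.100011

Derivation:
d1 = 0.2082272126; d2 = -0.1988047272
phi(d1) = 0.3903865725; exp(-qT) = 1.0000000000; exp(-rT) = 0.9495662287
Gamma = exp(-qT) * phi(d1) / (S * sigma * sqrt(T)) = 1.0000000000 * 0.3903865725 / (9.5900 * 0.4700 * 0.8660254038) = 0.100011


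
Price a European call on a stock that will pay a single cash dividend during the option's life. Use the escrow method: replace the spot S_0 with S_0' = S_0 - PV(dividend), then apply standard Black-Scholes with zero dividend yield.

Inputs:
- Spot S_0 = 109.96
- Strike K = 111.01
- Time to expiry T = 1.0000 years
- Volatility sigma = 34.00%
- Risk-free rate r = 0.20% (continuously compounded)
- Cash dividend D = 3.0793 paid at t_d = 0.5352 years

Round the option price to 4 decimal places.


Answer: Price = 12.8206

Derivation:
PV(D) = D * exp(-r * t_d) = 3.0793 * 0.99893017 = 3.07600568
S_0' = S_0 - PV(D) = 109.9600 - 3.07600568 = 106.88399432
d1 = (ln(S_0'/K) + (r + sigma^2/2)*T) / (sigma*sqrt(T)) = 0.06448175
d2 = d1 - sigma*sqrt(T) = -0.27551825
exp(-rT) = 0.99800200
N(d1) = 0.52570668; N(d2) = 0.39145905
C = S_0' * N(d1) - K * exp(-rT) * N(d2) = 106.88399432 * 0.52570668 - 111.0100 * 0.99800200 * 0.39145905 = 12.8206


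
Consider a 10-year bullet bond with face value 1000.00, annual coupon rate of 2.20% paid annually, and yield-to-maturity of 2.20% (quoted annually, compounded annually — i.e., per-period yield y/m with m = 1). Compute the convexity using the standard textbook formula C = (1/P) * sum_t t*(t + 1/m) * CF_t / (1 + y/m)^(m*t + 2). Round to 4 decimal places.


Coupon per period c = face * coupon_rate / m = 22.000000
Periods per year m = 1; per-period yield y/m = 0.022000
Number of cashflows N = 10
Cashflows (t years, CF_t, discount factor 1/(1+y/m)^(m*t), PV):
  t = 1.0000: CF_t = 22.000000, DF = 0.978474, PV = 21.526419
  t = 2.0000: CF_t = 22.000000, DF = 0.957411, PV = 21.063032
  t = 3.0000: CF_t = 22.000000, DF = 0.936801, PV = 20.609620
  t = 4.0000: CF_t = 22.000000, DF = 0.916635, PV = 20.165969
  t = 5.0000: CF_t = 22.000000, DF = 0.896903, PV = 19.731868
  t = 6.0000: CF_t = 22.000000, DF = 0.877596, PV = 19.307112
  t = 7.0000: CF_t = 22.000000, DF = 0.858704, PV = 18.891499
  t = 8.0000: CF_t = 22.000000, DF = 0.840220, PV = 18.484832
  t = 9.0000: CF_t = 22.000000, DF = 0.822133, PV = 18.086920
  t = 10.0000: CF_t = 1022.000000, DF = 0.804435, PV = 822.132729
Price P = sum_t PV_t = 1000.000000
Convexity numerator sum_t t*(t + 1/m) * CF_t / (1+y/m)^(m*t + 2):
  t = 1.0000: term = 41.219241
  t = 2.0000: term = 120.995815
  t = 3.0000: term = 236.782416
  t = 4.0000: term = 386.142231
  t = 5.0000: term = 566.744958
  t = 6.0000: term = 776.362956
  t = 7.0000: term = 1012.867522
  t = 8.0000: term = 1274.225287
  t = 9.0000: term = 1558.494724
  t = 10.0000: term = 86583.040239
Convexity = (1/P) * sum = 92556.875389 / 1000.000000 = 92.556875

Answer: Convexity = 92.5569


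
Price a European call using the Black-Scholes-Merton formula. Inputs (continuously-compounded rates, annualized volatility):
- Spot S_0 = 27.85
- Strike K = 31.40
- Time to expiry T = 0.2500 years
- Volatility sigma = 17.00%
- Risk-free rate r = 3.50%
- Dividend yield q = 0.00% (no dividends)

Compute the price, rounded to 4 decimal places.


d1 = (ln(S/K) + (r - q + 0.5*sigma^2) * T) / (sigma * sqrt(T)) = -1.26602855
d2 = d1 - sigma * sqrt(T) = -1.35102855
exp(-rT) = 0.99128817; exp(-qT) = 1.00000000
C = S_0 * exp(-qT) * N(d1) - K * exp(-rT) * N(d2)
N(d1) = 0.10275143; N(d2) = 0.08834314
C = 27.8500 * 1.00000000 * 0.10275143 - 31.4000 * 0.99128817 * 0.08834314 = 0.1118

Answer: Price = 0.1118


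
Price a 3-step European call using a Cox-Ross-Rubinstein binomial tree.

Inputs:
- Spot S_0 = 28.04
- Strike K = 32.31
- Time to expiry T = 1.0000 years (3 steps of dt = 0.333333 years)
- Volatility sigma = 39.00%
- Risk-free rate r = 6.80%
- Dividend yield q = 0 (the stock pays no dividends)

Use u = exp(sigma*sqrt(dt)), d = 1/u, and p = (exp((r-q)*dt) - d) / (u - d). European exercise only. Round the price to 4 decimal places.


dt = T/N = 0.333333
u = exp(sigma*sqrt(dt)) = 1.252531; d = 1/u = 0.798383
p = (exp((r-q)*dt) - d) / (u - d) = 0.494425
Discount per step: exp(-r*dt) = 0.977588
Stock lattice S(k, i) with i counting down-moves:
  k=0: S(0,0) = 28.0400
  k=1: S(1,0) = 35.1210; S(1,1) = 22.3867
  k=2: S(2,0) = 43.9901; S(2,1) = 28.0400; S(2,2) = 17.8731
  k=3: S(3,0) = 55.0990; S(3,1) = 35.1210; S(3,2) = 22.3867; S(3,3) = 14.2696
Terminal payoffs V(N, i) = max(S_T - K, 0):
  V(3,0) = 22.789017; V(3,1) = 2.810980; V(3,2) = 0.000000; V(3,3) = 0.000000
Backward induction: V(k, i) = exp(-r*dt) * [p * V(k+1, i) + (1-p) * V(k+1, i+1)].
  V(2,0) = exp(-r*dt) * [p*22.789017 + (1-p)*2.810980] = 12.404251
  V(2,1) = exp(-r*dt) * [p*2.810980 + (1-p)*0.000000] = 1.358671
  V(2,2) = exp(-r*dt) * [p*0.000000 + (1-p)*0.000000] = 0.000000
  V(1,0) = exp(-r*dt) * [p*12.404251 + (1-p)*1.358671] = 6.667039
  V(1,1) = exp(-r*dt) * [p*1.358671 + (1-p)*0.000000] = 0.656706
  V(0,0) = exp(-r*dt) * [p*6.667039 + (1-p)*0.656706] = 3.547048

Answer: Price = V(0,0) = 3.5470


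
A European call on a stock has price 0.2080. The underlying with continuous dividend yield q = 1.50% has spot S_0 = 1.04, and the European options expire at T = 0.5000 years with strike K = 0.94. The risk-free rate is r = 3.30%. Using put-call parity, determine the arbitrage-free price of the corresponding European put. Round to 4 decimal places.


Answer: Put price = 0.1004

Derivation:
Put-call parity: C - P = S_0 * exp(-qT) - K * exp(-rT).
S_0 * exp(-qT) = 1.0400 * 0.99252805 = 1.03222918
K * exp(-rT) = 0.9400 * 0.98363538 = 0.92461726
P = C - S*exp(-qT) + K*exp(-rT)
P = 0.2080 - 1.03222918 + 0.92461726 = 0.1004


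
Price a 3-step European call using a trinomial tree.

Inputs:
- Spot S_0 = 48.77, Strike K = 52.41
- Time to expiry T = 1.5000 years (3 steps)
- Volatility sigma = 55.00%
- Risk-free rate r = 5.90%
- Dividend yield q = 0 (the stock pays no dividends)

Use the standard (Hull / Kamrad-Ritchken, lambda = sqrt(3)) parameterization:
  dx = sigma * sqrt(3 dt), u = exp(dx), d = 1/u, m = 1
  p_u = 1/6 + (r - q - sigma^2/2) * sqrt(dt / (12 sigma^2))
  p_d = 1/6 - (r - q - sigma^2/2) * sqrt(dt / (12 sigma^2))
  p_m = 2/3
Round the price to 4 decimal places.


dt = T/N = 0.500000; dx = sigma*sqrt(3*dt) = 0.673610
u = exp(dx) = 1.961304; d = 1/u = 0.509865
p_u = 0.132429, p_m = 0.666667, p_d = 0.200904
Discount per step: exp(-r*dt) = 0.970931
Stock lattice S(k, j) with j the centered position index:
  k=0: S(0,+0) = 48.7700
  k=1: S(1,-1) = 24.8661; S(1,+0) = 48.7700; S(1,+1) = 95.6528
  k=2: S(2,-2) = 12.6784; S(2,-1) = 24.8661; S(2,+0) = 48.7700; S(2,+1) = 95.6528; S(2,+2) = 187.6043
  k=3: S(3,-3) = 6.4642; S(3,-2) = 12.6784; S(3,-1) = 24.8661; S(3,+0) = 48.7700; S(3,+1) = 95.6528; S(3,+2) = 187.6043; S(3,+3) = 367.9490
Terminal payoffs V(N, j) = max(S_T - K, 0):
  V(3,-3) = 0.000000; V(3,-2) = 0.000000; V(3,-1) = 0.000000; V(3,+0) = 0.000000; V(3,+1) = 43.242808; V(3,+2) = 135.194257; V(3,+3) = 315.539024
Backward induction: V(k, j) = exp(-r*dt) * [p_u * V(k+1, j+1) + p_m * V(k+1, j) + p_d * V(k+1, j-1)]
  V(2,-2) = exp(-r*dt) * [p_u*0.000000 + p_m*0.000000 + p_d*0.000000] = 0.000000
  V(2,-1) = exp(-r*dt) * [p_u*0.000000 + p_m*0.000000 + p_d*0.000000] = 0.000000
  V(2,+0) = exp(-r*dt) * [p_u*43.242808 + p_m*0.000000 + p_d*0.000000] = 5.560155
  V(2,+1) = exp(-r*dt) * [p_u*135.194257 + p_m*43.242808 + p_d*0.000000] = 45.373778
  V(2,+2) = exp(-r*dt) * [p_u*315.539024 + p_m*135.194257 + p_d*43.242808] = 136.516591
  V(1,-1) = exp(-r*dt) * [p_u*5.560155 + p_m*0.000000 + p_d*0.000000] = 0.714924
  V(1,+0) = exp(-r*dt) * [p_u*45.373778 + p_m*5.560155 + p_d*0.000000] = 9.433172
  V(1,+1) = exp(-r*dt) * [p_u*136.516591 + p_m*45.373778 + p_d*5.560155] = 48.007739
  V(0,+0) = exp(-r*dt) * [p_u*48.007739 + p_m*9.433172 + p_d*0.714924] = 12.418257

Answer: Price = V(0,0) = 12.4183


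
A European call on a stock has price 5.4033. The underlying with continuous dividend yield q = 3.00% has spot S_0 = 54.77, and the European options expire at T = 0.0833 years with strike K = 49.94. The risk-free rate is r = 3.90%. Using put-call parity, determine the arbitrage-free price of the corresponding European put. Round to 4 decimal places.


Answer: Put price = 0.5480

Derivation:
Put-call parity: C - P = S_0 * exp(-qT) - K * exp(-rT).
S_0 * exp(-qT) = 54.7700 * 0.99750412 = 54.63330065
K * exp(-rT) = 49.9400 * 0.99675657 = 49.77802317
P = C - S*exp(-qT) + K*exp(-rT)
P = 5.4033 - 54.63330065 + 49.77802317 = 0.5480


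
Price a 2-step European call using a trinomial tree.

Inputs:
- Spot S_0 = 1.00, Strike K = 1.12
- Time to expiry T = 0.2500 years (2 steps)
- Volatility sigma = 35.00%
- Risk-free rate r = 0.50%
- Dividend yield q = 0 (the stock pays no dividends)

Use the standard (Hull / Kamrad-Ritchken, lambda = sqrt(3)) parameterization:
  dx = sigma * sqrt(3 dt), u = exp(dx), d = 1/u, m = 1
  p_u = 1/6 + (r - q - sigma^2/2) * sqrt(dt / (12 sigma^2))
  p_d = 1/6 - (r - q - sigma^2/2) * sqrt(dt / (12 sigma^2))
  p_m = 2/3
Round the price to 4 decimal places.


Answer: Price = V(0,0) = 0.0332

Derivation:
dt = T/N = 0.125000; dx = sigma*sqrt(3*dt) = 0.214330
u = exp(dx) = 1.239032; d = 1/u = 0.807082
p_u = 0.150264, p_m = 0.666667, p_d = 0.183069
Discount per step: exp(-r*dt) = 0.999375
Stock lattice S(k, j) with j the centered position index:
  k=0: S(0,+0) = 1.0000
  k=1: S(1,-1) = 0.8071; S(1,+0) = 1.0000; S(1,+1) = 1.2390
  k=2: S(2,-2) = 0.6514; S(2,-1) = 0.8071; S(2,+0) = 1.0000; S(2,+1) = 1.2390; S(2,+2) = 1.5352
Terminal payoffs V(N, j) = max(S_T - K, 0):
  V(2,-2) = 0.000000; V(2,-1) = 0.000000; V(2,+0) = 0.000000; V(2,+1) = 0.119032; V(2,+2) = 0.415200
Backward induction: V(k, j) = exp(-r*dt) * [p_u * V(k+1, j+1) + p_m * V(k+1, j) + p_d * V(k+1, j-1)]
  V(1,-1) = exp(-r*dt) * [p_u*0.000000 + p_m*0.000000 + p_d*0.000000] = 0.000000
  V(1,+0) = exp(-r*dt) * [p_u*0.119032 + p_m*0.000000 + p_d*0.000000] = 0.017875
  V(1,+1) = exp(-r*dt) * [p_u*0.415200 + p_m*0.119032 + p_d*0.000000] = 0.141656
  V(0,+0) = exp(-r*dt) * [p_u*0.141656 + p_m*0.017875 + p_d*0.000000] = 0.033182


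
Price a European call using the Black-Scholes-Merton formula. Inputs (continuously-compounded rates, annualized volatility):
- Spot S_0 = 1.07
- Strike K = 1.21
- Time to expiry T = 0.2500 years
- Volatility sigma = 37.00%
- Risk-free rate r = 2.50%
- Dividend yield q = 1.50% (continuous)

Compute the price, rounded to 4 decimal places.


Answer: Price = 0.0324

Derivation:
d1 = (ln(S/K) + (r - q + 0.5*sigma^2) * T) / (sigma * sqrt(T)) = -0.55864438
d2 = d1 - sigma * sqrt(T) = -0.74364438
exp(-rT) = 0.99376949; exp(-qT) = 0.99625702
C = S_0 * exp(-qT) * N(d1) - K * exp(-rT) * N(d2)
N(d1) = 0.28820222; N(d2) = 0.22854582
C = 1.0700 * 0.99625702 * 0.28820222 - 1.2100 * 0.99376949 * 0.22854582 = 0.0324


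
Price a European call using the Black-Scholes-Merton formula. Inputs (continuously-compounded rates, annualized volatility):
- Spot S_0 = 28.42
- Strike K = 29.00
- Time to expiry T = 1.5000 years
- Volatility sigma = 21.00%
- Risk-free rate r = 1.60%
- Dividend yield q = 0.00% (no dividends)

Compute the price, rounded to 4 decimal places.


Answer: Price = 2.9567

Derivation:
d1 = (ln(S/K) + (r - q + 0.5*sigma^2) * T) / (sigma * sqrt(T)) = 0.14336239
d2 = d1 - sigma * sqrt(T) = -0.11383404
exp(-rT) = 0.97628571; exp(-qT) = 1.00000000
C = S_0 * exp(-qT) * N(d1) - K * exp(-rT) * N(d2)
N(d1) = 0.55699801; N(d2) = 0.45468468
C = 28.4200 * 1.00000000 * 0.55699801 - 29.0000 * 0.97628571 * 0.45468468 = 2.9567


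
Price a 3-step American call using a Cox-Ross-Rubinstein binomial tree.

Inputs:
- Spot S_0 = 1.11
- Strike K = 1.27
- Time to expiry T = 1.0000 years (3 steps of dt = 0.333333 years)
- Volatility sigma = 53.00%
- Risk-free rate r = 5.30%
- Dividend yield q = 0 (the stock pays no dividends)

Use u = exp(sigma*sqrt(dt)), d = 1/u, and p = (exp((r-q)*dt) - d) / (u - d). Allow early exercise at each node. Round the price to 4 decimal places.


Answer: Price = V(0,0) = 0.2086

Derivation:
dt = T/N = 0.333333
u = exp(sigma*sqrt(dt)) = 1.357976; d = 1/u = 0.736390
p = (exp((r-q)*dt) - d) / (u - d) = 0.452767
Discount per step: exp(-r*dt) = 0.982488
Stock lattice S(k, i) with i counting down-moves:
  k=0: S(0,0) = 1.1100
  k=1: S(1,0) = 1.5074; S(1,1) = 0.8174
  k=2: S(2,0) = 2.0470; S(2,1) = 1.1100; S(2,2) = 0.6019
  k=3: S(3,0) = 2.7797; S(3,1) = 1.5074; S(3,2) = 0.8174; S(3,3) = 0.4432
Terminal payoffs V(N, i) = max(S_T - K, 0):
  V(3,0) = 1.509711; V(3,1) = 0.237354; V(3,2) = 0.000000; V(3,3) = 0.000000
Backward induction: V(k, i) = exp(-r*dt) * [p * V(k+1, i) + (1-p) * V(k+1, i+1)]; then take max(V_cont, immediate exercise) for American.
  V(2,0) = exp(-r*dt) * [p*1.509711 + (1-p)*0.237354] = 0.799190; exercise = 0.776951; V(2,0) = max -> 0.799190
  V(2,1) = exp(-r*dt) * [p*0.237354 + (1-p)*0.000000] = 0.105584; exercise = 0.000000; V(2,1) = max -> 0.105584
  V(2,2) = exp(-r*dt) * [p*0.000000 + (1-p)*0.000000] = 0.000000; exercise = 0.000000; V(2,2) = max -> 0.000000
  V(1,0) = exp(-r*dt) * [p*0.799190 + (1-p)*0.105584] = 0.412278; exercise = 0.237354; V(1,0) = max -> 0.412278
  V(1,1) = exp(-r*dt) * [p*0.105584 + (1-p)*0.000000] = 0.046968; exercise = 0.000000; V(1,1) = max -> 0.046968
  V(0,0) = exp(-r*dt) * [p*0.412278 + (1-p)*0.046968] = 0.208649; exercise = 0.000000; V(0,0) = max -> 0.208649


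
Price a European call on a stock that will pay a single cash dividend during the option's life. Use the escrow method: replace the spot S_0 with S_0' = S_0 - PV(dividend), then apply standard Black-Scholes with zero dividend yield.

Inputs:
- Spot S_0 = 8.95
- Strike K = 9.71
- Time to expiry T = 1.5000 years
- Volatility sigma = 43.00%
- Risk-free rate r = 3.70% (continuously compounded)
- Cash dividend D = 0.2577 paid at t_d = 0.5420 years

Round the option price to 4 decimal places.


Answer: Price = 1.6227

Derivation:
PV(D) = D * exp(-r * t_d) = 0.2577 * 0.98014574 = 0.25258356
S_0' = S_0 - PV(D) = 8.9500 - 0.25258356 = 8.69741644
d1 = (ln(S_0'/K) + (r + sigma^2/2)*T) / (sigma*sqrt(T)) = 0.15958661
d2 = d1 - sigma*sqrt(T) = -0.36705369
exp(-rT) = 0.94601202
N(d1) = 0.56339664; N(d2) = 0.35678949
C = S_0' * N(d1) - K * exp(-rT) * N(d2) = 8.69741644 * 0.56339664 - 9.7100 * 0.94601202 * 0.35678949 = 1.6227


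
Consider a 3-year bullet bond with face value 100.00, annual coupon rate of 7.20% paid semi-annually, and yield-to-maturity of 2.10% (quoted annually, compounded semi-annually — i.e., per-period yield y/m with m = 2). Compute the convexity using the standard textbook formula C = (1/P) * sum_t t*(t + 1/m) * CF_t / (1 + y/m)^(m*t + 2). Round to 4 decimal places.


Coupon per period c = face * coupon_rate / m = 3.600000
Periods per year m = 2; per-period yield y/m = 0.010500
Number of cashflows N = 6
Cashflows (t years, CF_t, discount factor 1/(1+y/m)^(m*t), PV):
  t = 0.5000: CF_t = 3.600000, DF = 0.989609, PV = 3.562593
  t = 1.0000: CF_t = 3.600000, DF = 0.979326, PV = 3.525574
  t = 1.5000: CF_t = 3.600000, DF = 0.969150, PV = 3.488940
  t = 2.0000: CF_t = 3.600000, DF = 0.959080, PV = 3.452687
  t = 2.5000: CF_t = 3.600000, DF = 0.949114, PV = 3.416811
  t = 3.0000: CF_t = 103.600000, DF = 0.939252, PV = 97.306499
Price P = sum_t PV_t = 114.753104
Convexity numerator sum_t t*(t + 1/m) * CF_t / (1+y/m)^(m*t + 2):
  t = 0.5000: term = 1.744470
  t = 1.0000: term = 5.179031
  t = 1.5000: term = 10.250432
  t = 2.0000: term = 16.906535
  t = 2.5000: term = 25.096291
  t = 3.0000: term = 1000.595422
Convexity = (1/P) * sum = 1059.772181 / 114.753104 = 9.235238

Answer: Convexity = 9.2352


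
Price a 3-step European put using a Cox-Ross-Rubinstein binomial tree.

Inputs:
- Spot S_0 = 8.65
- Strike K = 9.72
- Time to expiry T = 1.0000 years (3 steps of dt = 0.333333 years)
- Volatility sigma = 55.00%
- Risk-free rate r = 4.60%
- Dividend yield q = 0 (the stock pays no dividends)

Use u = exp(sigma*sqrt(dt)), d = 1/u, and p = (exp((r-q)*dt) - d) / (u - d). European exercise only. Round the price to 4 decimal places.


dt = T/N = 0.333333
u = exp(sigma*sqrt(dt)) = 1.373748; d = 1/u = 0.727936
p = (exp((r-q)*dt) - d) / (u - d) = 0.445200
Discount per step: exp(-r*dt) = 0.984784
Stock lattice S(k, i) with i counting down-moves:
  k=0: S(0,0) = 8.6500
  k=1: S(1,0) = 11.8829; S(1,1) = 6.2966
  k=2: S(2,0) = 16.3241; S(2,1) = 8.6500; S(2,2) = 4.5836
  k=3: S(3,0) = 22.4252; S(3,1) = 11.8829; S(3,2) = 6.2966; S(3,3) = 3.3365
Terminal payoffs V(N, i) = max(K - S_T, 0):
  V(3,0) = 0.000000; V(3,1) = 0.000000; V(3,2) = 3.423357; V(3,3) = 6.383470
Backward induction: V(k, i) = exp(-r*dt) * [p * V(k+1, i) + (1-p) * V(k+1, i+1)].
  V(2,0) = exp(-r*dt) * [p*0.000000 + (1-p)*0.000000] = 0.000000
  V(2,1) = exp(-r*dt) * [p*0.000000 + (1-p)*3.423357] = 1.870377
  V(2,2) = exp(-r*dt) * [p*3.423357 + (1-p)*6.383470] = 4.988546
  V(1,0) = exp(-r*dt) * [p*0.000000 + (1-p)*1.870377] = 1.021894
  V(1,1) = exp(-r*dt) * [p*1.870377 + (1-p)*4.988546] = 3.545552
  V(0,0) = exp(-r*dt) * [p*1.021894 + (1-p)*3.545552] = 2.385164

Answer: Price = V(0,0) = 2.3852


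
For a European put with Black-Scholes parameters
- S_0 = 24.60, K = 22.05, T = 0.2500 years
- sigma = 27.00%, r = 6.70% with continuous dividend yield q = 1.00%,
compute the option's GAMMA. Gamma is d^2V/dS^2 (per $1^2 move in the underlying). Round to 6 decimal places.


d1 = 0.9836766003; d2 = 0.8486766003
phi(d1) = 0.2459201571; exp(-qT) = 0.9975031224; exp(-rT) = 0.9833895013
Gamma = exp(-qT) * phi(d1) / (S * sigma * sqrt(T)) = 0.9975031224 * 0.2459201571 / (24.6000 * 0.2700 * 0.5000000000) = 0.073865

Answer: Gamma = 0.073865


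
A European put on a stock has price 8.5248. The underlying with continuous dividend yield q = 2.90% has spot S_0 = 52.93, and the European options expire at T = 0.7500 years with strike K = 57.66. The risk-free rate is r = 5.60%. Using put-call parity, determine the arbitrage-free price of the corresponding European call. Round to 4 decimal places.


Put-call parity: C - P = S_0 * exp(-qT) - K * exp(-rT).
S_0 * exp(-qT) = 52.9300 * 0.97848483 = 51.79120182
K * exp(-rT) = 57.6600 * 0.95886978 = 55.28843155
C = P + S*exp(-qT) - K*exp(-rT)
C = 8.5248 + 51.79120182 - 55.28843155 = 5.0276

Answer: Call price = 5.0276


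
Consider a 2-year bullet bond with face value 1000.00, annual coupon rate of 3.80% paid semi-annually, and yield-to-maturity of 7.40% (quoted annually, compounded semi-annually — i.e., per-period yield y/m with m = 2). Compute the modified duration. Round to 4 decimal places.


Answer: Modified duration = 1.8732

Derivation:
Coupon per period c = face * coupon_rate / m = 19.000000
Periods per year m = 2; per-period yield y/m = 0.037000
Number of cashflows N = 4
Cashflows (t years, CF_t, discount factor 1/(1+y/m)^(m*t), PV):
  t = 0.5000: CF_t = 19.000000, DF = 0.964320, PV = 18.322083
  t = 1.0000: CF_t = 19.000000, DF = 0.929913, PV = 17.668354
  t = 1.5000: CF_t = 19.000000, DF = 0.896734, PV = 17.037950
  t = 2.0000: CF_t = 1019.000000, DF = 0.864739, PV = 881.168895
Price P = sum_t PV_t = 934.197282
First compute Macaulay numerator sum_t t * PV_t:
  t * PV_t at t = 0.5000: 9.161041
  t * PV_t at t = 1.0000: 17.668354
  t * PV_t at t = 1.5000: 25.556925
  t * PV_t at t = 2.0000: 1762.337791
Macaulay duration D = 1814.724111 / 934.197282 = 1.942549
Modified duration = D / (1 + y/m) = 1.942549 / (1 + 0.037000) = 1.873239


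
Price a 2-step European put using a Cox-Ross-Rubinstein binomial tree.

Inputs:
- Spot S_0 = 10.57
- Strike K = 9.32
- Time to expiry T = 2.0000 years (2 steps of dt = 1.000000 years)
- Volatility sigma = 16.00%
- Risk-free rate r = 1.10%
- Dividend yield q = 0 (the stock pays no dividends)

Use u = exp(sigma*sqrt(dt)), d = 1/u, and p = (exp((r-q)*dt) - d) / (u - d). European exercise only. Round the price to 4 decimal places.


dt = T/N = 1.000000
u = exp(sigma*sqrt(dt)) = 1.173511; d = 1/u = 0.852144
p = (exp((r-q)*dt) - d) / (u - d) = 0.494503
Discount per step: exp(-r*dt) = 0.989060
Stock lattice S(k, i) with i counting down-moves:
  k=0: S(0,0) = 10.5700
  k=1: S(1,0) = 12.4040; S(1,1) = 9.0072
  k=2: S(2,0) = 14.5562; S(2,1) = 10.5700; S(2,2) = 7.6754
Terminal payoffs V(N, i) = max(K - S_T, 0):
  V(2,0) = 0.000000; V(2,1) = 0.000000; V(2,2) = 1.644605
Backward induction: V(k, i) = exp(-r*dt) * [p * V(k+1, i) + (1-p) * V(k+1, i+1)].
  V(1,0) = exp(-r*dt) * [p*0.000000 + (1-p)*0.000000] = 0.000000
  V(1,1) = exp(-r*dt) * [p*0.000000 + (1-p)*1.644605] = 0.822248
  V(0,0) = exp(-r*dt) * [p*0.000000 + (1-p)*0.822248] = 0.411097

Answer: Price = V(0,0) = 0.4111


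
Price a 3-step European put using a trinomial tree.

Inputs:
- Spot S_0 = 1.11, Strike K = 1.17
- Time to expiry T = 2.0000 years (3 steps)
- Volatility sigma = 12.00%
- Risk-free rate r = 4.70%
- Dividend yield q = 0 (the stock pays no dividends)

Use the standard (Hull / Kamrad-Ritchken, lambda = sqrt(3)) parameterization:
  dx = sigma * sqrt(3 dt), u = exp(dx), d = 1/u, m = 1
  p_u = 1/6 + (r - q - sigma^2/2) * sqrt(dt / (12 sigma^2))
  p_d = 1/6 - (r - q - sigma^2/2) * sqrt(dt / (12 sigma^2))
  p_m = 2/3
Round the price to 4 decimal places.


Answer: Price = V(0,0) = 0.0529

Derivation:
dt = T/N = 0.666667; dx = sigma*sqrt(3*dt) = 0.169706
u = exp(dx) = 1.184956; d = 1/u = 0.843913
p_u = 0.244841, p_m = 0.666667, p_d = 0.088492
Discount per step: exp(-r*dt) = 0.969152
Stock lattice S(k, j) with j the centered position index:
  k=0: S(0,+0) = 1.1100
  k=1: S(1,-1) = 0.9367; S(1,+0) = 1.1100; S(1,+1) = 1.3153
  k=2: S(2,-2) = 0.7905; S(2,-1) = 0.9367; S(2,+0) = 1.1100; S(2,+1) = 1.3153; S(2,+2) = 1.5586
  k=3: S(3,-3) = 0.6671; S(3,-2) = 0.7905; S(3,-1) = 0.9367; S(3,+0) = 1.1100; S(3,+1) = 1.3153; S(3,+2) = 1.5586; S(3,+3) = 1.8468
Terminal payoffs V(N, j) = max(K - S_T, 0):
  V(3,-3) = 0.502861; V(3,-2) = 0.379470; V(3,-1) = 0.233256; V(3,+0) = 0.060000; V(3,+1) = 0.000000; V(3,+2) = 0.000000; V(3,+3) = 0.000000
Backward induction: V(k, j) = exp(-r*dt) * [p_u * V(k+1, j+1) + p_m * V(k+1, j) + p_d * V(k+1, j-1)]
  V(2,-2) = exp(-r*dt) * [p_u*0.233256 + p_m*0.379470 + p_d*0.502861] = 0.343652
  V(2,-1) = exp(-r*dt) * [p_u*0.060000 + p_m*0.233256 + p_d*0.379470] = 0.197489
  V(2,+0) = exp(-r*dt) * [p_u*0.000000 + p_m*0.060000 + p_d*0.233256] = 0.058771
  V(2,+1) = exp(-r*dt) * [p_u*0.000000 + p_m*0.000000 + p_d*0.060000] = 0.005146
  V(2,+2) = exp(-r*dt) * [p_u*0.000000 + p_m*0.000000 + p_d*0.000000] = 0.000000
  V(1,-1) = exp(-r*dt) * [p_u*0.058771 + p_m*0.197489 + p_d*0.343652] = 0.171016
  V(1,+0) = exp(-r*dt) * [p_u*0.005146 + p_m*0.058771 + p_d*0.197489] = 0.056130
  V(1,+1) = exp(-r*dt) * [p_u*0.000000 + p_m*0.005146 + p_d*0.058771] = 0.008365
  V(0,+0) = exp(-r*dt) * [p_u*0.008365 + p_m*0.056130 + p_d*0.171016] = 0.052917


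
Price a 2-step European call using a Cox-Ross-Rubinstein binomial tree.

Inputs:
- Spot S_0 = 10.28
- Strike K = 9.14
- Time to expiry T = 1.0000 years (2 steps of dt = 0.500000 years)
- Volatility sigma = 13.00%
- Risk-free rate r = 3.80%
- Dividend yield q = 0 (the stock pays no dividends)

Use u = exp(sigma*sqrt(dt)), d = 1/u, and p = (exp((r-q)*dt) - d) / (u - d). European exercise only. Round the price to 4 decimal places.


Answer: Price = V(0,0) = 1.5798

Derivation:
dt = T/N = 0.500000
u = exp(sigma*sqrt(dt)) = 1.096281; d = 1/u = 0.912175
p = (exp((r-q)*dt) - d) / (u - d) = 0.581223
Discount per step: exp(-r*dt) = 0.981179
Stock lattice S(k, i) with i counting down-moves:
  k=0: S(0,0) = 10.2800
  k=1: S(1,0) = 11.2698; S(1,1) = 9.3772
  k=2: S(2,0) = 12.3548; S(2,1) = 10.2800; S(2,2) = 8.5536
Terminal payoffs V(N, i) = max(S_T - K, 0):
  V(2,0) = 3.214842; V(2,1) = 1.140000; V(2,2) = 0.000000
Backward induction: V(k, i) = exp(-r*dt) * [p * V(k+1, i) + (1-p) * V(k+1, i+1)].
  V(1,0) = exp(-r*dt) * [p*3.214842 + (1-p)*1.140000] = 2.301793
  V(1,1) = exp(-r*dt) * [p*1.140000 + (1-p)*0.000000] = 0.650124
  V(0,0) = exp(-r*dt) * [p*2.301793 + (1-p)*0.650124] = 1.579808


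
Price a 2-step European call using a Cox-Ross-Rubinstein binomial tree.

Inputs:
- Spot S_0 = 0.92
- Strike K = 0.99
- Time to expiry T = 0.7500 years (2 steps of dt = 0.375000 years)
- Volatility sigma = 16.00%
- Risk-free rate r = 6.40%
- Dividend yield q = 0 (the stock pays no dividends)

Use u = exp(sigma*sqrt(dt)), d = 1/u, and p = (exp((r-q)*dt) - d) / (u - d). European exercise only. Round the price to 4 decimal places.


Answer: Price = V(0,0) = 0.0442

Derivation:
dt = T/N = 0.375000
u = exp(sigma*sqrt(dt)) = 1.102940; d = 1/u = 0.906667
p = (exp((r-q)*dt) - d) / (u - d) = 0.599283
Discount per step: exp(-r*dt) = 0.976286
Stock lattice S(k, i) with i counting down-moves:
  k=0: S(0,0) = 0.9200
  k=1: S(1,0) = 1.0147; S(1,1) = 0.8341
  k=2: S(2,0) = 1.1192; S(2,1) = 0.9200; S(2,2) = 0.7563
Terminal payoffs V(N, i) = max(S_T - K, 0):
  V(2,0) = 0.129159; V(2,1) = 0.000000; V(2,2) = 0.000000
Backward induction: V(k, i) = exp(-r*dt) * [p * V(k+1, i) + (1-p) * V(k+1, i+1)].
  V(1,0) = exp(-r*dt) * [p*0.129159 + (1-p)*0.000000] = 0.075567
  V(1,1) = exp(-r*dt) * [p*0.000000 + (1-p)*0.000000] = 0.000000
  V(0,0) = exp(-r*dt) * [p*0.075567 + (1-p)*0.000000] = 0.044212


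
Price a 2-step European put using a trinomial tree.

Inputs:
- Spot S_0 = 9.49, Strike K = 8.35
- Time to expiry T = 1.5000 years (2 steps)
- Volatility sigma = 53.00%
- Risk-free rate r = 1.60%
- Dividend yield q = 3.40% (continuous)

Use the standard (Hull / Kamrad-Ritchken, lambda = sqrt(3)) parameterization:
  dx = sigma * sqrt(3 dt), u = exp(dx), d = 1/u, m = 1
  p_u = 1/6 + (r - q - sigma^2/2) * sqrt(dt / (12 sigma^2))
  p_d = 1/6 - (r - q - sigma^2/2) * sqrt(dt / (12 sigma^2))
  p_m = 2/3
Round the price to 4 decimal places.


Answer: Price = V(0,0) = 1.6422

Derivation:
dt = T/N = 0.750000; dx = sigma*sqrt(3*dt) = 0.795000
u = exp(dx) = 2.214441; d = 1/u = 0.451581
p_u = 0.091926, p_m = 0.666667, p_d = 0.241407
Discount per step: exp(-r*dt) = 0.988072
Stock lattice S(k, j) with j the centered position index:
  k=0: S(0,+0) = 9.4900
  k=1: S(1,-1) = 4.2855; S(1,+0) = 9.4900; S(1,+1) = 21.0150
  k=2: S(2,-2) = 1.9353; S(2,-1) = 4.2855; S(2,+0) = 9.4900; S(2,+1) = 21.0150; S(2,+2) = 46.5366
Terminal payoffs V(N, j) = max(K - S_T, 0):
  V(2,-2) = 6.414746; V(2,-1) = 4.064494; V(2,+0) = 0.000000; V(2,+1) = 0.000000; V(2,+2) = 0.000000
Backward induction: V(k, j) = exp(-r*dt) * [p_u * V(k+1, j+1) + p_m * V(k+1, j) + p_d * V(k+1, j-1)]
  V(1,-1) = exp(-r*dt) * [p_u*0.000000 + p_m*4.064494 + p_d*6.414746] = 4.207435
  V(1,+0) = exp(-r*dt) * [p_u*0.000000 + p_m*0.000000 + p_d*4.064494] = 0.969494
  V(1,+1) = exp(-r*dt) * [p_u*0.000000 + p_m*0.000000 + p_d*0.000000] = 0.000000
  V(0,+0) = exp(-r*dt) * [p_u*0.000000 + p_m*0.969494 + p_d*4.207435] = 1.642210


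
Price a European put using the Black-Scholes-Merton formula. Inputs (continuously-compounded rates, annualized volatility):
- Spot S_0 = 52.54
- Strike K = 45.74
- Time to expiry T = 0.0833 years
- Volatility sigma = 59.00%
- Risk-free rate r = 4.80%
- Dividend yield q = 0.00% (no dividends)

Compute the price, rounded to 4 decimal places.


Answer: Price = 0.9350

Derivation:
d1 = (ln(S/K) + (r - q + 0.5*sigma^2) * T) / (sigma * sqrt(T)) = 0.92256535
d2 = d1 - sigma * sqrt(T) = 0.75228109
exp(-rT) = 0.99600958; exp(-qT) = 1.00000000
P = K * exp(-rT) * N(-d2) - S_0 * exp(-qT) * N(-d1)
N(-d1) = 0.17811688; N(-d2) = 0.22594102
P = 45.7400 * 0.99600958 * 0.22594102 - 52.5400 * 1.00000000 * 0.17811688 = 0.9350


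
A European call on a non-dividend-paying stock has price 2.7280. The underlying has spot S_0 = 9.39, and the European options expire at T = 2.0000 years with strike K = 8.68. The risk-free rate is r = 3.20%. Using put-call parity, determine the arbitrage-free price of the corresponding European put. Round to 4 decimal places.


Put-call parity: C - P = S_0 * exp(-qT) - K * exp(-rT).
S_0 * exp(-qT) = 9.3900 * 1.00000000 = 9.39000000
K * exp(-rT) = 8.6800 * 0.93800500 = 8.14188340
P = C - S*exp(-qT) + K*exp(-rT)
P = 2.7280 - 9.39000000 + 8.14188340 = 1.4799

Answer: Put price = 1.4799
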